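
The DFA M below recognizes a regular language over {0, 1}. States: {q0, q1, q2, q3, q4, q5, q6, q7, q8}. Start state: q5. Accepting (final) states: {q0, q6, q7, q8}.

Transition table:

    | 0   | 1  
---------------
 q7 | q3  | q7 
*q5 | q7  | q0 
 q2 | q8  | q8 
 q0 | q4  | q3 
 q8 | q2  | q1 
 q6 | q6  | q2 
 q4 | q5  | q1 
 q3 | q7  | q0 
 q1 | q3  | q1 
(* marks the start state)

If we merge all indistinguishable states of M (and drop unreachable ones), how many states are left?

Reachable states from the start: {q0,q1,q3,q4,q5,q7}. Unreachable: {q2,q6,q8} — drop them.
P0 = {q0,q7} | {q1,q3,q4,q5}.
On input 1, block {q0,q7} splits into {q0} and {q7}.
On input 0, block {q1,q3,q4,q5} splits into {q1,q4} and {q3,q5}.
Stable partition: {q0} | {q1,q4} | {q7} | {q3,q5} — 4 equivalence classes.

4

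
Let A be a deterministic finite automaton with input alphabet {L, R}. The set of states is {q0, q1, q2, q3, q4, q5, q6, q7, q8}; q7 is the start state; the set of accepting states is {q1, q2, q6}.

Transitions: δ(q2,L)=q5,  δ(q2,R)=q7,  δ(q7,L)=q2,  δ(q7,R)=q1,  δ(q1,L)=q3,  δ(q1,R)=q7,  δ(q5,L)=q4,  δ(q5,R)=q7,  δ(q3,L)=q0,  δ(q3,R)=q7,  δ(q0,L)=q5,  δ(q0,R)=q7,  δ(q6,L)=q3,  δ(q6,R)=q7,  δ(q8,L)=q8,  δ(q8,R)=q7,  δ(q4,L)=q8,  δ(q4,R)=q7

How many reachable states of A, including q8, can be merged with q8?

Reachable states from the start: {q0,q1,q2,q3,q4,q5,q7,q8}. Unreachable: {q6} — drop them.
Initial partition by acceptance: {q1,q2} | {q0,q3,q4,q5,q7,q8}.
Refine {q0,q3,q4,q5,q7,q8} on symbol L: members go to different blocks, giving {q0,q3,q4,q5,q8} and {q7}.
No further refinement is possible. Final partition (3 blocks): {q1,q2} | {q0,q3,q4,q5,q8} | {q7}.
State q8 belongs to the block {q0,q3,q4,q5,q8}, which has 5 states.

5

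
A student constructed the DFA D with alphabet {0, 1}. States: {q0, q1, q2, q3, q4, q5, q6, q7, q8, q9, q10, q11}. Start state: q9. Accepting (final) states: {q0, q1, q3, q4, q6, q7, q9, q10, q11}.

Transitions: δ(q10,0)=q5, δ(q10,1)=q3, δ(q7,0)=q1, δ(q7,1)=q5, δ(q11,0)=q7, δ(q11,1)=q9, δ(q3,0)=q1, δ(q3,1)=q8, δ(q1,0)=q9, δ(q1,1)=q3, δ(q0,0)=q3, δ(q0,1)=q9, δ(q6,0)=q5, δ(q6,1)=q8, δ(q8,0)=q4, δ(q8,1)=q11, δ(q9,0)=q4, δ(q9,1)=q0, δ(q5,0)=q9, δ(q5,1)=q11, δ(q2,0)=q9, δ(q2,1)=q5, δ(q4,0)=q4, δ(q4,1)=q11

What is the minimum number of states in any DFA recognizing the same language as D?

5

First remove the unreachable states {q2,q6,q10}; 9 states remain.
Start with accepting vs non-accepting: {q0,q1,q3,q4,q7,q9,q11} | {q5,q8}.
Split {q0,q1,q3,q4,q7,q9,q11} by δ(·,1) → {q0,q1,q4,q9,q11} and {q3,q7}.
Refine {q0,q1,q4,q9,q11} on symbol 0: members go to different blocks, giving {q1,q4,q9} and {q0,q11}.
Refine {q1,q4,q9} on symbol 1: members go to different blocks, giving {q4,q9} and {q1}.
No further refinement is possible. Final partition (5 blocks): {q4,q9} | {q5,q8} | {q3,q7} | {q0,q11} | {q1}.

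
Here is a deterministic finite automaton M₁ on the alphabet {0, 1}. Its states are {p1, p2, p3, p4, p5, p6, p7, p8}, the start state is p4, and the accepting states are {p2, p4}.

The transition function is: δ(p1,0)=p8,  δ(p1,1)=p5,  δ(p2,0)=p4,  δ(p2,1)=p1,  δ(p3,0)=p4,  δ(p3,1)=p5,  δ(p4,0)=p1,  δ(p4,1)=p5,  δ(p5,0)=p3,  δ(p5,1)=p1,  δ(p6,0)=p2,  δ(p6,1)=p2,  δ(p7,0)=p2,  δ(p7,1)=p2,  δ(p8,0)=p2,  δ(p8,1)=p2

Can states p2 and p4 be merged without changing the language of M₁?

States {p6,p7} cannot be reached from the start state, so discard them.
Initial partition by acceptance: {p2,p4} | {p1,p3,p5,p8}.
On input 0, block {p2,p4} splits into {p2} and {p4}.
On input 0, block {p1,p3,p5,p8} splits into {p1,p5} and {p3} and {p8}.
Refine {p1,p5} on symbol 0: members go to different blocks, giving {p1} and {p5}.
The partition is now stable with 6 blocks: {p2} | {p1} | {p4} | {p3} | {p8} | {p5}.
p2 and p4 end up in different blocks, so they are distinguishable. For instance, the string '0' is accepted from only p2.

No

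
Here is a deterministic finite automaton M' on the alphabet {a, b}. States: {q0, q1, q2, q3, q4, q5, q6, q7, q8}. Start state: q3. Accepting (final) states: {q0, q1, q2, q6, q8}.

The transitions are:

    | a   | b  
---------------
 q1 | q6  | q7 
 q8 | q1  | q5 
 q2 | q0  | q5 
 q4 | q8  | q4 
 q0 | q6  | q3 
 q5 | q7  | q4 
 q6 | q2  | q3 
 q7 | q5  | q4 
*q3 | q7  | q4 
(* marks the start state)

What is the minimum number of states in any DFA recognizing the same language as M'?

All states are reachable from the start state.
Start with accepting vs non-accepting: {q0,q1,q2,q6,q8} | {q3,q4,q5,q7}.
On input a, block {q3,q4,q5,q7} splits into {q3,q5,q7} and {q4}.
Stable partition: {q0,q1,q2,q6,q8} | {q3,q5,q7} | {q4} — 3 equivalence classes.

3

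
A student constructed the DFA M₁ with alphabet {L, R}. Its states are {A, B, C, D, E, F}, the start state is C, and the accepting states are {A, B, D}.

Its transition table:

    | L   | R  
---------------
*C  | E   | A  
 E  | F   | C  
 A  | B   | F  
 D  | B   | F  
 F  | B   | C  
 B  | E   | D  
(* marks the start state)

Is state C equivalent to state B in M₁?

No

Start with accepting vs non-accepting: {A,B,D} | {C,E,F}.
On input L, block {A,B,D} splits into {A,D} and {B}.
Refine {C,E,F} on symbol L: members go to different blocks, giving {C,E} and {F}.
Refine {C,E} on symbol L: members go to different blocks, giving {C} and {E}.
Stable partition: {A,D} | {C} | {B} | {F} | {E} — 5 equivalence classes.
C and B end up in different blocks, so they are distinguishable. For instance, the string 'ε' is accepted from only B.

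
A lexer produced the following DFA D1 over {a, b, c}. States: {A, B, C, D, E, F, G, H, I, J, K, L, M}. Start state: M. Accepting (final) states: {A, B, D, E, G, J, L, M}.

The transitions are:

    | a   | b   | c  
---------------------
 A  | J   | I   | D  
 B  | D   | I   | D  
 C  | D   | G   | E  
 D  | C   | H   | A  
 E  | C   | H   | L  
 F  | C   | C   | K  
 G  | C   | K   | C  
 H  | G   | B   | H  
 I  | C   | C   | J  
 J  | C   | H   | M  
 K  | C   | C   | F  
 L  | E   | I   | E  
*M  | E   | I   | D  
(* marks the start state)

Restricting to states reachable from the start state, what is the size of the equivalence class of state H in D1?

1

P0 = {A,B,D,E,G,J,L,M} | {C,F,H,I,K}.
Split {A,B,D,E,G,J,L,M} by δ(·,a) → {A,B,L,M} and {D,E,G,J}.
On input a, block {C,F,H,I,K} splits into {F,I,K} and {C,H}.
On input c, block {F,I,K} splits into {F,K} and {I}.
Split {D,E,G,J} by δ(·,b) → {D,E,J} and {G}.
Refine {C,H} on symbol a: members go to different blocks, giving {C} and {H}.
The partition is now stable with 7 blocks: {A,B,L,M} | {F,K} | {D,E,J} | {C} | {I} | {G} | {H}.
State H belongs to the block {H}, which has 1 states.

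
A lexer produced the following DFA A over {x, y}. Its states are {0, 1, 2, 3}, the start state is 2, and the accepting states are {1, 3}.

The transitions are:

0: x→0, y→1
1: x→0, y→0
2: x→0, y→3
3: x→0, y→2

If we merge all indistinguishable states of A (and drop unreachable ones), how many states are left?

2

P0 = {1,3} | {0,2}.
No further refinement is possible. Final partition (2 blocks): {1,3} | {0,2}.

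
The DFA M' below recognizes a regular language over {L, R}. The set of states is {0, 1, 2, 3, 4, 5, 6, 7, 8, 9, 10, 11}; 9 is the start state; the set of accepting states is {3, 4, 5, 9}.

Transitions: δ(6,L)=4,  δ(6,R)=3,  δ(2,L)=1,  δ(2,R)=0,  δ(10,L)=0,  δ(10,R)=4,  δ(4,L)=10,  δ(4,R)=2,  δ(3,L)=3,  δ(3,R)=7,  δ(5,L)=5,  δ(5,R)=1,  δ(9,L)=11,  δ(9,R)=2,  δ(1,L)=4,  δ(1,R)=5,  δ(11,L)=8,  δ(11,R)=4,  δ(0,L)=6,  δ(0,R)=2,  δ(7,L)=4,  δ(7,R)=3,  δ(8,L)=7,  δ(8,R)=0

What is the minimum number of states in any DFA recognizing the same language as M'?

5

Every state is reachable, so we keep all 12.
Start with accepting vs non-accepting: {3,4,5,9} | {0,1,2,6,7,8,10,11}.
On input L, block {3,4,5,9} splits into {3,5} and {4,9}.
Split {0,1,2,6,7,8,10,11} by δ(·,L) → {0,2,8,10,11} and {1,6,7}.
Refine {0,2,8,10,11} on symbol L: members go to different blocks, giving {0,2,8} and {10,11}.
No further refinement is possible. Final partition (5 blocks): {3,5} | {0,2,8} | {4,9} | {1,6,7} | {10,11}.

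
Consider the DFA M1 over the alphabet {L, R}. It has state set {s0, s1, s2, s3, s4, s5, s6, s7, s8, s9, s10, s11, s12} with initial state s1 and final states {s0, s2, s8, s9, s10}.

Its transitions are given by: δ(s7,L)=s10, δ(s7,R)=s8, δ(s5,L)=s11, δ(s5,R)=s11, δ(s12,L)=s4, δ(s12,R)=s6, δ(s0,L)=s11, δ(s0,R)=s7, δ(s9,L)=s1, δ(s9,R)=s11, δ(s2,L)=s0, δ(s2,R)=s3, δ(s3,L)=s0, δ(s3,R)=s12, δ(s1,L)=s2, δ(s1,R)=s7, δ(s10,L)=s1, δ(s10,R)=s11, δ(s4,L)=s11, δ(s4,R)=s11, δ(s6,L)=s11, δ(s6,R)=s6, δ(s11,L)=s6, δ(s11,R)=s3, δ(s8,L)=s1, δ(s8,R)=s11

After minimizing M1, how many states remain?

States {s5,s9} cannot be reached from the start state, so discard them.
P0 = {s0,s2,s8,s10} | {s1,s3,s4,s6,s7,s11,s12}.
Refine {s0,s2,s8,s10} on symbol L: members go to different blocks, giving {s0,s8,s10} and {s2}.
On input L, block {s1,s3,s4,s6,s7,s11,s12} splits into {s4,s6,s11,s12} and {s3,s7} and {s1}.
Refine {s0,s8,s10} on symbol L: members go to different blocks, giving {s8,s10} and {s0}.
Split {s4,s6,s11,s12} by δ(·,R) → {s4,s6,s12} and {s11}.
Refine {s4,s6,s12} on symbol L: members go to different blocks, giving {s4,s6} and {s12}.
On input R, block {s4,s6} splits into {s4} and {s6}.
Refine {s3,s7} on symbol L: members go to different blocks, giving {s3} and {s7}.
No further refinement is possible. Final partition (10 blocks): {s8,s10} | {s4} | {s2} | {s3} | {s1} | {s0} | {s11} | {s12} | {s6} | {s7}.

10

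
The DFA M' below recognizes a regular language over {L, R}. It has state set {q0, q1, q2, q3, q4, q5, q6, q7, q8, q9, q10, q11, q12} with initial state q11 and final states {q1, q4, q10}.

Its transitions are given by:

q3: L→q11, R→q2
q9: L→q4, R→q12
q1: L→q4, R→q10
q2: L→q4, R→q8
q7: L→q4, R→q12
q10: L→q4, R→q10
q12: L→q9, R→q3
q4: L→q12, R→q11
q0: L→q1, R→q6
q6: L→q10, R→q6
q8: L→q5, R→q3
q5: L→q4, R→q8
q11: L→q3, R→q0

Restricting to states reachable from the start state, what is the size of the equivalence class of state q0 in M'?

States {q7} cannot be reached from the start state, so discard them.
Start with accepting vs non-accepting: {q1,q4,q10} | {q0,q2,q3,q5,q6,q8,q9,q11,q12}.
On input L, block {q1,q4,q10} splits into {q1,q10} and {q4}.
Refine {q0,q2,q3,q5,q6,q8,q9,q11,q12} on symbol L: members go to different blocks, giving {q3,q8,q11,q12} and {q2,q5,q9} and {q0,q6}.
Split {q3,q8,q11,q12} by δ(·,L) → {q3,q11} and {q8,q12}.
Refine {q3,q11} on symbol R: members go to different blocks, giving {q3} and {q11}.
No further refinement is possible. Final partition (7 blocks): {q1,q10} | {q3} | {q4} | {q2,q5,q9} | {q0,q6} | {q8,q12} | {q11}.
The equivalence class containing q0 is {q0,q6}, of size 2.

2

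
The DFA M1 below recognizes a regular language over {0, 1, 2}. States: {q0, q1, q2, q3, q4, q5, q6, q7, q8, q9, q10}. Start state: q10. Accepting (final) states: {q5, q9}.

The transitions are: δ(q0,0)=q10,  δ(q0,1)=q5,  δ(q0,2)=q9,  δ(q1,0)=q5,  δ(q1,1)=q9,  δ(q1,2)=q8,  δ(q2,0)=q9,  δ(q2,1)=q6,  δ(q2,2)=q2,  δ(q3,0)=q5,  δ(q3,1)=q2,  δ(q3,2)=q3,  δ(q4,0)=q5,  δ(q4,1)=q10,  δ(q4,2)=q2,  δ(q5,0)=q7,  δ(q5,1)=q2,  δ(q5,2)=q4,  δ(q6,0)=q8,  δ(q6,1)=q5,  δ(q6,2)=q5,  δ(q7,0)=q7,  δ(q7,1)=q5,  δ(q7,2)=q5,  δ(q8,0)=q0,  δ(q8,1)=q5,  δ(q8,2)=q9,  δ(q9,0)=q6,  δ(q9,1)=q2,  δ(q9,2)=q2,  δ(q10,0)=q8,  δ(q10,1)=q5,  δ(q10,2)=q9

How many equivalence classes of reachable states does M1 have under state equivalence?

3

States {q1,q3} cannot be reached from the start state, so discard them.
Start with accepting vs non-accepting: {q5,q9} | {q0,q2,q4,q6,q7,q8,q10}.
Refine {q0,q2,q4,q6,q7,q8,q10} on symbol 0: members go to different blocks, giving {q0,q6,q7,q8,q10} and {q2,q4}.
No further refinement is possible. Final partition (3 blocks): {q5,q9} | {q0,q6,q7,q8,q10} | {q2,q4}.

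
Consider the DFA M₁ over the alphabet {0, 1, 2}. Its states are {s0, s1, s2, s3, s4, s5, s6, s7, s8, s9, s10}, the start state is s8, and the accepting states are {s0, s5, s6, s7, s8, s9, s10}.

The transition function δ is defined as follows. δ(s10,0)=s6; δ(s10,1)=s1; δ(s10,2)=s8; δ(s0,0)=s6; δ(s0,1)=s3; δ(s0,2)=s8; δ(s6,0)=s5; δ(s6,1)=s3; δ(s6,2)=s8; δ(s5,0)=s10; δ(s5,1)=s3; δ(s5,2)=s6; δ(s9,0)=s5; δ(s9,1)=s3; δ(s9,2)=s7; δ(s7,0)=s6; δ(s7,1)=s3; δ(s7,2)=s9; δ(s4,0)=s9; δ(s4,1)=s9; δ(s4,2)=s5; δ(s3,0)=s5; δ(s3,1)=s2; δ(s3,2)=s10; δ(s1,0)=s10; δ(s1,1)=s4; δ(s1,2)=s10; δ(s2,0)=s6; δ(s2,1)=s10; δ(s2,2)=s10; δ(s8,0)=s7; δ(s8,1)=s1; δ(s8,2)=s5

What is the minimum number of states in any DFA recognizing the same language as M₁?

3

Reachable states from the start: {s1,s2,s3,s4,s5,s6,s7,s8,s9,s10}. Unreachable: {s0} — drop them.
Start with accepting vs non-accepting: {s5,s6,s7,s8,s9,s10} | {s1,s2,s3,s4}.
Split {s1,s2,s3,s4} by δ(·,1) → {s1,s3} and {s2,s4}.
The partition is now stable with 3 blocks: {s5,s6,s7,s8,s9,s10} | {s1,s3} | {s2,s4}.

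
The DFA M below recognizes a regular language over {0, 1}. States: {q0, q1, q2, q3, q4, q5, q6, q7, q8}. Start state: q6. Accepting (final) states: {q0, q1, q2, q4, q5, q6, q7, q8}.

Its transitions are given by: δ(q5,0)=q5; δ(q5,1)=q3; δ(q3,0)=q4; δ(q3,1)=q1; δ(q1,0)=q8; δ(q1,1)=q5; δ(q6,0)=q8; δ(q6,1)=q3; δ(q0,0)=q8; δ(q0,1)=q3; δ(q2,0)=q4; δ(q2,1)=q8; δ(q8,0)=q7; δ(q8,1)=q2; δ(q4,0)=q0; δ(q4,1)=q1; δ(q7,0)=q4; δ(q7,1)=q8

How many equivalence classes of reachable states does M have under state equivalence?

Every state is reachable, so we keep all 9.
Initial partition by acceptance: {q0,q1,q2,q4,q5,q6,q7,q8} | {q3}.
On input 1, block {q0,q1,q2,q4,q5,q6,q7,q8} splits into {q1,q2,q4,q7,q8} and {q0,q5,q6}.
Split {q1,q2,q4,q7,q8} by δ(·,0) → {q1,q2,q7,q8} and {q4}.
On input 0, block {q1,q2,q7,q8} splits into {q1,q8} and {q2,q7}.
Refine {q1,q8} on symbol 0: members go to different blocks, giving {q1} and {q8}.
Refine {q0,q5,q6} on symbol 0: members go to different blocks, giving {q0,q6} and {q5}.
No further refinement is possible. Final partition (7 blocks): {q1} | {q3} | {q0,q6} | {q4} | {q2,q7} | {q8} | {q5}.

7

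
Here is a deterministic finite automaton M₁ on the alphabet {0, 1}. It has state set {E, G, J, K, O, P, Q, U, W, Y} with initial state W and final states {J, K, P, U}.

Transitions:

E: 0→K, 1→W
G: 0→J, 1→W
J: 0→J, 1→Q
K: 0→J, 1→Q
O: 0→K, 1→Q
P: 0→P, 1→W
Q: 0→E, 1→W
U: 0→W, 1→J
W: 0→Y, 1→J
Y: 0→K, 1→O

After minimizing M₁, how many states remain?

6

Reachable states from the start: {E,J,K,O,Q,W,Y}. Unreachable: {G,P,U} — drop them.
P0 = {J,K} | {E,O,Q,W,Y}.
Refine {E,O,Q,W,Y} on symbol 0: members go to different blocks, giving {E,O,Y} and {Q,W}.
On input 1, block {E,O,Y} splits into {E,O} and {Y}.
On input 0, block {Q,W} splits into {Q} and {W}.
Refine {E,O} on symbol 1: members go to different blocks, giving {O} and {E}.
No further refinement is possible. Final partition (6 blocks): {J,K} | {O} | {Q} | {Y} | {W} | {E}.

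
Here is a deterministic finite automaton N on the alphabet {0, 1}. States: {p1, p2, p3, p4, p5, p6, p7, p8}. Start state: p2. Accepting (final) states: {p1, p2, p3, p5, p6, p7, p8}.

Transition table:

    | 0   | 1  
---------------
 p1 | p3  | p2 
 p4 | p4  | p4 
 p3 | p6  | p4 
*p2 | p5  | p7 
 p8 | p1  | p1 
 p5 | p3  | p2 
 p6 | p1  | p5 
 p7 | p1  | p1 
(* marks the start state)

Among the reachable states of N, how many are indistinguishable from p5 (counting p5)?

2

States {p8} cannot be reached from the start state, so discard them.
Initial partition by acceptance: {p1,p2,p3,p5,p6,p7} | {p4}.
Split {p1,p2,p3,p5,p6,p7} by δ(·,1) → {p1,p2,p5,p6,p7} and {p3}.
Refine {p1,p2,p5,p6,p7} on symbol 0: members go to different blocks, giving {p2,p6,p7} and {p1,p5}.
Refine {p2,p6,p7} on symbol 1: members go to different blocks, giving {p6,p7} and {p2}.
No further refinement is possible. Final partition (5 blocks): {p6,p7} | {p4} | {p3} | {p1,p5} | {p2}.
State p5 belongs to the block {p1,p5}, which has 2 states.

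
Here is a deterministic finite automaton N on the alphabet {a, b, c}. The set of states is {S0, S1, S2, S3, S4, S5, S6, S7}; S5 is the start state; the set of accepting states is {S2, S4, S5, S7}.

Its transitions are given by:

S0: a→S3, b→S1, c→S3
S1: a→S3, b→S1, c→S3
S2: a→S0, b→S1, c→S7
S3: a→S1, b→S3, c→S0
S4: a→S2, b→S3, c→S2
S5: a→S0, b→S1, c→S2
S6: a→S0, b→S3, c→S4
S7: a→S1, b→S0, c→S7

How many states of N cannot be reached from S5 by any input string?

2

Starting at S5 and following transitions, the reachable set is {S0, S1, S2, S3, S5, S7}. That leaves S4, S6 unreachable — 2 in total.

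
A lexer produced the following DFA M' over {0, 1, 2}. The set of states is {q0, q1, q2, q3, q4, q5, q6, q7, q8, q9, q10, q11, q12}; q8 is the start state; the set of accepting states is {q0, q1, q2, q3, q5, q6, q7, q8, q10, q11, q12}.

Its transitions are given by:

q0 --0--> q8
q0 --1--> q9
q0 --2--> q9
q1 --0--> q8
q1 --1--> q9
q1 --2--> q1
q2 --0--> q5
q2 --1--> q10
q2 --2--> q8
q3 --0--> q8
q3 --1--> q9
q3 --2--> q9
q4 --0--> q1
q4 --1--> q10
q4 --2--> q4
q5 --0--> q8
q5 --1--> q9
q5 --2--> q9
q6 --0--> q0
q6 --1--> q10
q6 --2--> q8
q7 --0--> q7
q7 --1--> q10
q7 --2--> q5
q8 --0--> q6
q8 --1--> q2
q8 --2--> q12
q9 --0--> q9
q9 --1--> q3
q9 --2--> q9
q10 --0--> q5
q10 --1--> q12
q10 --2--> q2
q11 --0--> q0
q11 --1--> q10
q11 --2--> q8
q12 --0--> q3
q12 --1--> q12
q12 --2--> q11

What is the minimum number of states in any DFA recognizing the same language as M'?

5

First remove the unreachable states {q1,q4,q7}; 10 states remain.
Initial partition by acceptance: {q0,q2,q3,q5,q6,q8,q10,q11,q12} | {q9}.
Split {q0,q2,q3,q5,q6,q8,q10,q11,q12} by δ(·,1) → {q2,q6,q8,q10,q11,q12} and {q0,q3,q5}.
On input 0, block {q2,q6,q8,q10,q11,q12} splits into {q2,q6,q10,q11,q12} and {q8}.
Refine {q2,q6,q10,q11,q12} on symbol 2: members go to different blocks, giving {q2,q6,q11} and {q10,q12}.
The partition is now stable with 5 blocks: {q2,q6,q11} | {q9} | {q0,q3,q5} | {q8} | {q10,q12}.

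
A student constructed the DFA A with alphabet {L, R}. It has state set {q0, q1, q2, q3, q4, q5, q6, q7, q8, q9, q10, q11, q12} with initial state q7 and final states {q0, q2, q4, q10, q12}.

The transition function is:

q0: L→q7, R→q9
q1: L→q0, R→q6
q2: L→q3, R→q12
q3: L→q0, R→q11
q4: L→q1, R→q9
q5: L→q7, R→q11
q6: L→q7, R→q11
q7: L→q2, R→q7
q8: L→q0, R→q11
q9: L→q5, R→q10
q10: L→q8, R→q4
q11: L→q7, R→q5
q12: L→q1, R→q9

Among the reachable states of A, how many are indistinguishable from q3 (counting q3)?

3

All states are reachable from the start state.
Initial partition by acceptance: {q0,q2,q4,q10,q12} | {q1,q3,q5,q6,q7,q8,q9,q11}.
Split {q0,q2,q4,q10,q12} by δ(·,R) → {q0,q4,q12} and {q2,q10}.
On input L, block {q1,q3,q5,q6,q7,q8,q9,q11} splits into {q5,q6,q9,q11} and {q1,q3,q8} and {q7}.
Split {q0,q4,q12} by δ(·,L) → {q4,q12} and {q0}.
Refine {q5,q6,q9,q11} on symbol L: members go to different blocks, giving {q5,q6,q11} and {q9}.
No further refinement is possible. Final partition (7 blocks): {q4,q12} | {q5,q6,q11} | {q2,q10} | {q1,q3,q8} | {q7} | {q0} | {q9}.
State q3 belongs to the block {q1,q3,q8}, which has 3 states.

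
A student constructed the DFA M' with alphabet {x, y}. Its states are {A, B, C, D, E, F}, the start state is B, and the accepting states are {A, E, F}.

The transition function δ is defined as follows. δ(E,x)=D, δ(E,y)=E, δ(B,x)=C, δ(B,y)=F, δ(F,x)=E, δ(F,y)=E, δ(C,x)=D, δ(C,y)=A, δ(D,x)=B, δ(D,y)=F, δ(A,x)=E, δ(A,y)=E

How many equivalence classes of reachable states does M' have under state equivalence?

All states are reachable from the start state.
P0 = {A,E,F} | {B,C,D}.
Refine {A,E,F} on symbol x: members go to different blocks, giving {A,F} and {E}.
Stable partition: {A,F} | {B,C,D} | {E} — 3 equivalence classes.

3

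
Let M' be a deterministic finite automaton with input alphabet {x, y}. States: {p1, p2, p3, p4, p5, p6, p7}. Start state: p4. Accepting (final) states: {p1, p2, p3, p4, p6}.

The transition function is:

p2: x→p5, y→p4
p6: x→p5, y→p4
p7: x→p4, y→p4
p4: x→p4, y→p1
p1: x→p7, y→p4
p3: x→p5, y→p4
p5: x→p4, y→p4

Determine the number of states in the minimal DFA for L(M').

Reachable states from the start: {p1,p4,p7}. Unreachable: {p2,p3,p5,p6} — drop them.
Start with accepting vs non-accepting: {p1,p4} | {p7}.
Refine {p1,p4} on symbol x: members go to different blocks, giving {p1} and {p4}.
Stable partition: {p1} | {p7} | {p4} — 3 equivalence classes.

3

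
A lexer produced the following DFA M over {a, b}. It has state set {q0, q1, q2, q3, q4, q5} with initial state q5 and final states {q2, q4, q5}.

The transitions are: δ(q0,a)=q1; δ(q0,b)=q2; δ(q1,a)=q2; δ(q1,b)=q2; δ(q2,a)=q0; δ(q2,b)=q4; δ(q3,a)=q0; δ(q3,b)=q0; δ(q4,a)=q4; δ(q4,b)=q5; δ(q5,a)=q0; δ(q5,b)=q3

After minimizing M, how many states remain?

All states are reachable from the start state.
Initial partition by acceptance: {q2,q4,q5} | {q0,q1,q3}.
Split {q2,q4,q5} by δ(·,a) → {q2,q5} and {q4}.
Refine {q2,q5} on symbol b: members go to different blocks, giving {q2} and {q5}.
Refine {q0,q1,q3} on symbol a: members go to different blocks, giving {q0,q3} and {q1}.
Split {q0,q3} by δ(·,a) → {q0} and {q3}.
The partition is now stable with 6 blocks: {q2} | {q0} | {q4} | {q5} | {q1} | {q3}.

6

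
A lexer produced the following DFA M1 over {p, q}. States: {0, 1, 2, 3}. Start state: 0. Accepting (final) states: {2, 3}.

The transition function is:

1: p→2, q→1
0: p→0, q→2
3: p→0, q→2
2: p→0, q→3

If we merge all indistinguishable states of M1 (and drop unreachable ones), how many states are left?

2

First remove the unreachable states {1}; 3 states remain.
P0 = {2,3} | {0}.
The partition is now stable with 2 blocks: {2,3} | {0}.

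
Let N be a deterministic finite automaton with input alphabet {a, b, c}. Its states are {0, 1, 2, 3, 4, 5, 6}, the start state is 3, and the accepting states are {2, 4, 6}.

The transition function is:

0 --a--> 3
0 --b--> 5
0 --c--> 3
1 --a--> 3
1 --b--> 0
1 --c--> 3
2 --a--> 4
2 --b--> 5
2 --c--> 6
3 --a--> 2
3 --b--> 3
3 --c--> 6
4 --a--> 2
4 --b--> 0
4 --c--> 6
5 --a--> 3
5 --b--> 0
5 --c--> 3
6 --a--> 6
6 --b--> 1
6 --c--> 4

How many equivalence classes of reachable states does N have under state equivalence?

Every state is reachable, so we keep all 7.
P0 = {2,4,6} | {0,1,3,5}.
Refine {0,1,3,5} on symbol a: members go to different blocks, giving {0,1,5} and {3}.
The partition is now stable with 3 blocks: {2,4,6} | {0,1,5} | {3}.

3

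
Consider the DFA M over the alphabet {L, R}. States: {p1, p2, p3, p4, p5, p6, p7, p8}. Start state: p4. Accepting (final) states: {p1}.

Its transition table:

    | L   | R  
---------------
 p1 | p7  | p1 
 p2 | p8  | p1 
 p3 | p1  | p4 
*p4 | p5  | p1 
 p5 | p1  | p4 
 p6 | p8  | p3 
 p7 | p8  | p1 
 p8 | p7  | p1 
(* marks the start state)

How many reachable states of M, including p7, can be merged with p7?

Reachable states from the start: {p1,p4,p5,p7,p8}. Unreachable: {p2,p3,p6} — drop them.
Start with accepting vs non-accepting: {p1} | {p4,p5,p7,p8}.
On input L, block {p4,p5,p7,p8} splits into {p4,p7,p8} and {p5}.
On input L, block {p4,p7,p8} splits into {p7,p8} and {p4}.
Stable partition: {p1} | {p7,p8} | {p5} | {p4} — 4 equivalence classes.
The equivalence class containing p7 is {p7,p8}, of size 2.

2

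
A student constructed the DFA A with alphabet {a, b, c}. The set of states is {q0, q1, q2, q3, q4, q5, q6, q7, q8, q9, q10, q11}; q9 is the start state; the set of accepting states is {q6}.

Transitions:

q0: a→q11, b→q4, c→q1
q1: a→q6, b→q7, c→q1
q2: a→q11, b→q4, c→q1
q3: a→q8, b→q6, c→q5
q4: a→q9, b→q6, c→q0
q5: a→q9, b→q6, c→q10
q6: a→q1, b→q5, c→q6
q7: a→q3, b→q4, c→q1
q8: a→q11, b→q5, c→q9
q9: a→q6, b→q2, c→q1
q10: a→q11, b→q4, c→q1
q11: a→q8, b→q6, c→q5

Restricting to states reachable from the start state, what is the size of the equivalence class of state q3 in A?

2

Initial partition by acceptance: {q6} | {q0,q1,q2,q3,q4,q5,q7,q8,q9,q10,q11}.
On input a, block {q0,q1,q2,q3,q4,q5,q7,q8,q9,q10,q11} splits into {q0,q2,q3,q4,q5,q7,q8,q10,q11} and {q1,q9}.
On input a, block {q0,q2,q3,q4,q5,q7,q8,q10,q11} splits into {q0,q2,q3,q7,q8,q10,q11} and {q4,q5}.
Split {q0,q2,q3,q7,q8,q10,q11} by δ(·,b) → {q0,q2,q7,q8,q10} and {q3,q11}.
Stable partition: {q6} | {q0,q2,q7,q8,q10} | {q1,q9} | {q4,q5} | {q3,q11} — 5 equivalence classes.
The equivalence class containing q3 is {q3,q11}, of size 2.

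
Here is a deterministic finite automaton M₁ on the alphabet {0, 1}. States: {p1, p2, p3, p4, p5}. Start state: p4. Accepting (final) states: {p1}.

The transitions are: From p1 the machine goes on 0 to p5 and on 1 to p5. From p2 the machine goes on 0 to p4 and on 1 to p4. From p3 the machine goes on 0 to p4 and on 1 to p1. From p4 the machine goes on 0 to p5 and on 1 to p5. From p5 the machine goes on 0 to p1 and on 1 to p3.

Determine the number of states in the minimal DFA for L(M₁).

4

States {p2} cannot be reached from the start state, so discard them.
P0 = {p1} | {p3,p4,p5}.
On input 0, block {p3,p4,p5} splits into {p3,p4} and {p5}.
Refine {p3,p4} on symbol 0: members go to different blocks, giving {p3} and {p4}.
The partition is now stable with 4 blocks: {p1} | {p3} | {p5} | {p4}.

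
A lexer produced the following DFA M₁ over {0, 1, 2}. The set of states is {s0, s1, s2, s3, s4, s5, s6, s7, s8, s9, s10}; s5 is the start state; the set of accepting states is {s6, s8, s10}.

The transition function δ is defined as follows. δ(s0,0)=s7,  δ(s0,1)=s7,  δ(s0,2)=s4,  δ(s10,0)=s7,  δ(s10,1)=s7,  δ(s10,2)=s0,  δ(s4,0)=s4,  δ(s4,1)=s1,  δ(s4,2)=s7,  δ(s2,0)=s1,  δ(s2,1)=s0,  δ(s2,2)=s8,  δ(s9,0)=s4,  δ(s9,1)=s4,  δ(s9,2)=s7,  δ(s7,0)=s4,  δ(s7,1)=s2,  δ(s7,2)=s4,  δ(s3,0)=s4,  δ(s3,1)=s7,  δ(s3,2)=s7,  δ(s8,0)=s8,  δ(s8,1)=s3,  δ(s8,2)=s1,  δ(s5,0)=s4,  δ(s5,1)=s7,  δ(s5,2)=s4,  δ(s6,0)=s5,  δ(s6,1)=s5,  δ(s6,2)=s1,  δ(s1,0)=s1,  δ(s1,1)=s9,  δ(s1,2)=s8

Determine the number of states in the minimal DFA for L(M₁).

4

First remove the unreachable states {s6,s10}; 9 states remain.
Initial partition by acceptance: {s8} | {s0,s1,s2,s3,s4,s5,s7,s9}.
Split {s0,s1,s2,s3,s4,s5,s7,s9} by δ(·,2) → {s0,s3,s4,s5,s7,s9} and {s1,s2}.
Split {s0,s3,s4,s5,s7,s9} by δ(·,1) → {s0,s3,s5,s9} and {s4,s7}.
No further refinement is possible. Final partition (4 blocks): {s8} | {s0,s3,s5,s9} | {s1,s2} | {s4,s7}.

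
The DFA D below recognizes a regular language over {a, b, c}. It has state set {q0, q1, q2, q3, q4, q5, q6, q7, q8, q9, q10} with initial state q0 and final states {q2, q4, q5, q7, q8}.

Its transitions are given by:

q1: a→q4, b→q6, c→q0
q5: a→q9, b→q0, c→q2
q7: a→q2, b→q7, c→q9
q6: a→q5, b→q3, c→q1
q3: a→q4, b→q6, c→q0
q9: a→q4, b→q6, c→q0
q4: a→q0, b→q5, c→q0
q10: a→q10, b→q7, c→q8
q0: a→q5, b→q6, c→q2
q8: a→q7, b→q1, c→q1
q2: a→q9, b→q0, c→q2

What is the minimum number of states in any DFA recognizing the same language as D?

5

Reachable states from the start: {q0,q1,q2,q3,q4,q5,q6,q9}. Unreachable: {q7,q8,q10} — drop them.
Start with accepting vs non-accepting: {q2,q4,q5} | {q0,q1,q3,q6,q9}.
Refine {q2,q4,q5} on symbol b: members go to different blocks, giving {q2,q5} and {q4}.
On input a, block {q0,q1,q3,q6,q9} splits into {q1,q3,q9} and {q0,q6}.
Split {q0,q6} by δ(·,b) → {q0} and {q6}.
No further refinement is possible. Final partition (5 blocks): {q2,q5} | {q1,q3,q9} | {q4} | {q0} | {q6}.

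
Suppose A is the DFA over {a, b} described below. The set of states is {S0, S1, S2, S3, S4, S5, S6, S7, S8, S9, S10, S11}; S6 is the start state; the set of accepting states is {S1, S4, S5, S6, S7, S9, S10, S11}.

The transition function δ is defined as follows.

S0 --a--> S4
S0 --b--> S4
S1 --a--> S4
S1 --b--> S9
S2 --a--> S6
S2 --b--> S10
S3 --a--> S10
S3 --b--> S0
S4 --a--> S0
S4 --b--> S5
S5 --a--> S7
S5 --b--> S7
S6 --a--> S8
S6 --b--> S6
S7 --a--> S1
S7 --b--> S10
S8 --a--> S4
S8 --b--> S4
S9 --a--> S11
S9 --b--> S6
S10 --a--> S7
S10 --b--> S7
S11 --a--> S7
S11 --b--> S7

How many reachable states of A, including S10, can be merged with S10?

Reachable states from the start: {S0,S1,S4,S5,S6,S7,S8,S9,S10,S11}. Unreachable: {S2,S3} — drop them.
Start with accepting vs non-accepting: {S1,S4,S5,S6,S7,S9,S10,S11} | {S0,S8}.
On input a, block {S1,S4,S5,S6,S7,S9,S10,S11} splits into {S1,S5,S7,S9,S10,S11} and {S4,S6}.
Refine {S1,S5,S7,S9,S10,S11} on symbol a: members go to different blocks, giving {S5,S7,S9,S10,S11} and {S1}.
On input a, block {S5,S7,S9,S10,S11} splits into {S5,S9,S10,S11} and {S7}.
Split {S5,S9,S10,S11} by δ(·,a) → {S5,S10,S11} and {S9}.
On input b, block {S4,S6} splits into {S4} and {S6}.
Stable partition: {S5,S10,S11} | {S0,S8} | {S4} | {S1} | {S7} | {S9} | {S6} — 7 equivalence classes.
State S10 belongs to the block {S5,S10,S11}, which has 3 states.

3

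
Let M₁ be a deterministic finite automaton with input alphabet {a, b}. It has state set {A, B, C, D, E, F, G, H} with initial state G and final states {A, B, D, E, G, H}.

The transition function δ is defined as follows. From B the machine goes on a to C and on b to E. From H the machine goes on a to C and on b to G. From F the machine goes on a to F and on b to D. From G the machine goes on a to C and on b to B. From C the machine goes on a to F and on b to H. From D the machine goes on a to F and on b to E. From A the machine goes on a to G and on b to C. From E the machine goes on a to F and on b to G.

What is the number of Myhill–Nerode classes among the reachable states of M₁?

First remove the unreachable states {A}; 7 states remain.
Initial partition by acceptance: {B,D,E,G,H} | {C,F}.
Stable partition: {B,D,E,G,H} | {C,F} — 2 equivalence classes.

2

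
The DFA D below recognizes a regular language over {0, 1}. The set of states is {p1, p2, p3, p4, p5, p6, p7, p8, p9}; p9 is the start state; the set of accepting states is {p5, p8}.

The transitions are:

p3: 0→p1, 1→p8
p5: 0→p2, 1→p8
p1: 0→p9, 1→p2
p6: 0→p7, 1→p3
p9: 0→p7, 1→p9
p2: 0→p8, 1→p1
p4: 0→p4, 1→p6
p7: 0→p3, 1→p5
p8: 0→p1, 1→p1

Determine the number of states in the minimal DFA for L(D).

7

Reachable states from the start: {p1,p2,p3,p5,p7,p8,p9}. Unreachable: {p4,p6} — drop them.
Initial partition by acceptance: {p5,p8} | {p1,p2,p3,p7,p9}.
Refine {p5,p8} on symbol 1: members go to different blocks, giving {p5} and {p8}.
Split {p1,p2,p3,p7,p9} by δ(·,0) → {p1,p3,p7,p9} and {p2}.
Split {p1,p3,p7,p9} by δ(·,1) → {p1} and {p3} and {p7} and {p9}.
Stable partition: {p5} | {p1} | {p8} | {p2} | {p3} | {p7} | {p9} — 7 equivalence classes.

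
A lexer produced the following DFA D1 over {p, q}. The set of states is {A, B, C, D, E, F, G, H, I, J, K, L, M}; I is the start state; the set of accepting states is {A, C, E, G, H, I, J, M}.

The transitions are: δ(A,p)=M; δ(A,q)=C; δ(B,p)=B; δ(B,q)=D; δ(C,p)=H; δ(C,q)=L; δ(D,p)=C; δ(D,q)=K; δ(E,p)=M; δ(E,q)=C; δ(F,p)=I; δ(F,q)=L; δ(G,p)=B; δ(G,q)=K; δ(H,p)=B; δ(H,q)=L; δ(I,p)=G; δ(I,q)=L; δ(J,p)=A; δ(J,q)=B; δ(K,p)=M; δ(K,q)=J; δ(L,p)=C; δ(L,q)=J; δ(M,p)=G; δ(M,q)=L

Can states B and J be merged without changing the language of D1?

No

States {E,F} cannot be reached from the start state, so discard them.
Start with accepting vs non-accepting: {A,C,G,H,I,J,M} | {B,D,K,L}.
Split {A,C,G,H,I,J,M} by δ(·,p) → {A,C,I,J,M} and {G,H}.
On input p, block {A,C,I,J,M} splits into {C,I,M} and {A,J}.
Refine {B,D,K,L} on symbol p: members go to different blocks, giving {D,K,L} and {B}.
Refine {D,K,L} on symbol q: members go to different blocks, giving {K,L} and {D}.
On input p, block {A,J} splits into {A} and {J}.
The partition is now stable with 7 blocks: {C,I,M} | {K,L} | {G,H} | {A} | {B} | {D} | {J}.
B and J end up in different blocks, so they are distinguishable. For instance, the string 'ε' is accepted from only J.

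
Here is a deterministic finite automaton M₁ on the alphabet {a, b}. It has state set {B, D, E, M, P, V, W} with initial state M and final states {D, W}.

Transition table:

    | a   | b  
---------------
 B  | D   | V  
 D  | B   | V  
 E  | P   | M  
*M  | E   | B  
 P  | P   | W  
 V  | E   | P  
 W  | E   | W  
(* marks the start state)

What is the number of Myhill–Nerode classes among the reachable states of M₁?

7

Initial partition by acceptance: {D,W} | {B,E,M,P,V}.
On input b, block {D,W} splits into {D} and {W}.
Split {B,E,M,P,V} by δ(·,a) → {E,M,P,V} and {B}.
On input b, block {E,M,P,V} splits into {E,V} and {M} and {P}.
Refine {E,V} on symbol a: members go to different blocks, giving {E} and {V}.
No further refinement is possible. Final partition (7 blocks): {D} | {E} | {W} | {B} | {M} | {P} | {V}.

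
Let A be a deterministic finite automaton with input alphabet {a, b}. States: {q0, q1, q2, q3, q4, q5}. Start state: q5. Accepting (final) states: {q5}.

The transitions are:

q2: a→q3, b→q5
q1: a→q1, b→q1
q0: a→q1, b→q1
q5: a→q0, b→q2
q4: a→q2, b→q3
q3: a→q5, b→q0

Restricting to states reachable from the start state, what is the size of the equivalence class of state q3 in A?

Reachable states from the start: {q0,q1,q2,q3,q5}. Unreachable: {q4} — drop them.
P0 = {q5} | {q0,q1,q2,q3}.
Split {q0,q1,q2,q3} by δ(·,a) → {q0,q1,q2} and {q3}.
Refine {q0,q1,q2} on symbol a: members go to different blocks, giving {q0,q1} and {q2}.
No further refinement is possible. Final partition (4 blocks): {q5} | {q0,q1} | {q3} | {q2}.
State q3 belongs to the block {q3}, which has 1 states.

1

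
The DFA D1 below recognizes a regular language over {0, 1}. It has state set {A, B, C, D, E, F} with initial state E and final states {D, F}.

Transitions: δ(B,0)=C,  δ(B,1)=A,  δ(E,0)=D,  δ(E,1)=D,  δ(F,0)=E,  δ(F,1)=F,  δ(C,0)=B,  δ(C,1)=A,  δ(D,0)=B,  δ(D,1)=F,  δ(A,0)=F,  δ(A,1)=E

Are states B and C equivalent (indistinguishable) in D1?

Every state is reachable, so we keep all 6.
Start with accepting vs non-accepting: {D,F} | {A,B,C,E}.
Refine {A,B,C,E} on symbol 0: members go to different blocks, giving {A,E} and {B,C}.
Split {D,F} by δ(·,0) → {D} and {F}.
Refine {A,E} on symbol 0: members go to different blocks, giving {A} and {E}.
The partition is now stable with 5 blocks: {D} | {A} | {B,C} | {F} | {E}.
B and C lie in the same block of the stable partition, so they are equivalent — no string distinguishes them.

Yes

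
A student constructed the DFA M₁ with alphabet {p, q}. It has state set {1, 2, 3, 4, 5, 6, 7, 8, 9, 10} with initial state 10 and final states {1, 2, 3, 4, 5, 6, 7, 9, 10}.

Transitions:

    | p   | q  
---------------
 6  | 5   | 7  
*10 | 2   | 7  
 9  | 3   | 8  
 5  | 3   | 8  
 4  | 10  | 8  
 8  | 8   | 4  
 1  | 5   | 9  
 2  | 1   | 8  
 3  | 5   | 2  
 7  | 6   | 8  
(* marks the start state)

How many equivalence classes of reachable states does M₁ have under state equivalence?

3

All states are reachable from the start state.
Start with accepting vs non-accepting: {1,2,3,4,5,6,7,9,10} | {8}.
On input q, block {1,2,3,4,5,6,7,9,10} splits into {2,4,5,7,9} and {1,3,6,10}.
Stable partition: {2,4,5,7,9} | {8} | {1,3,6,10} — 3 equivalence classes.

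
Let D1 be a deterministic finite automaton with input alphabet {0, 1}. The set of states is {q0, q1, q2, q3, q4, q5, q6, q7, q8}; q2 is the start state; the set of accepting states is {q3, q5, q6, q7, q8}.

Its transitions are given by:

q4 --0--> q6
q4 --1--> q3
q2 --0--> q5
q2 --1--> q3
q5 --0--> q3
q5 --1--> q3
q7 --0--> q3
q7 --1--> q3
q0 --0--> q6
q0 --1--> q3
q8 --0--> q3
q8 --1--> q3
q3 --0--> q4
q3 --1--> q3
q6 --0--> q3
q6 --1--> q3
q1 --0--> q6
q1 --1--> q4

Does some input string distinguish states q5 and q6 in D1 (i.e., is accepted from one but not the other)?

States {q0,q1,q7,q8} cannot be reached from the start state, so discard them.
Start with accepting vs non-accepting: {q3,q5,q6} | {q2,q4}.
Refine {q3,q5,q6} on symbol 0: members go to different blocks, giving {q5,q6} and {q3}.
The partition is now stable with 3 blocks: {q5,q6} | {q2,q4} | {q3}.
q5 and q6 lie in the same block of the stable partition, so they are equivalent — no string distinguishes them.

No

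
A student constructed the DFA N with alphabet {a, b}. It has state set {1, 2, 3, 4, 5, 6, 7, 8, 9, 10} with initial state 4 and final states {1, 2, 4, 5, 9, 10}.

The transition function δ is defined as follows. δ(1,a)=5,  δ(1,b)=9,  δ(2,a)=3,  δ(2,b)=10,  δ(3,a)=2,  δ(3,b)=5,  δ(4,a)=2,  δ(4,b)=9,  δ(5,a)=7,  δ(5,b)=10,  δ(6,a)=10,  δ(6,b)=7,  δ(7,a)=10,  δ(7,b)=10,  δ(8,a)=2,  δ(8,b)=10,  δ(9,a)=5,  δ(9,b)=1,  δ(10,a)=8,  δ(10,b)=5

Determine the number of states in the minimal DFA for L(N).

First remove the unreachable states {6}; 9 states remain.
P0 = {1,2,4,5,9,10} | {3,7,8}.
Split {1,2,4,5,9,10} by δ(·,a) → {1,4,9} and {2,5,10}.
Stable partition: {1,4,9} | {3,7,8} | {2,5,10} — 3 equivalence classes.

3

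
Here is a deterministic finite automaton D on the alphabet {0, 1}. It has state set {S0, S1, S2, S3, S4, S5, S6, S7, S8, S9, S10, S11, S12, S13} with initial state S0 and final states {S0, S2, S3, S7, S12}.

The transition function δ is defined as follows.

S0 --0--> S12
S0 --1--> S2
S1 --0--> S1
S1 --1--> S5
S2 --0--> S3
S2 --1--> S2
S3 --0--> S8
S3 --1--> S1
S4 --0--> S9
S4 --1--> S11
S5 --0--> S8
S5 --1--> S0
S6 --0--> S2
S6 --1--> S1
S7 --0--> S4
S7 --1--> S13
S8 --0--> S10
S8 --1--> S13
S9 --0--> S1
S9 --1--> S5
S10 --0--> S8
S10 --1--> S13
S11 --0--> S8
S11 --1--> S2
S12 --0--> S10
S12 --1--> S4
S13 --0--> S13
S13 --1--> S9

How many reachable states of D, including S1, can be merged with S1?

Reachable states from the start: {S0,S1,S2,S3,S4,S5,S8,S9,S10,S11,S12,S13}. Unreachable: {S6,S7} — drop them.
Start with accepting vs non-accepting: {S0,S2,S3,S12} | {S1,S4,S5,S8,S9,S10,S11,S13}.
On input 0, block {S0,S2,S3,S12} splits into {S0,S2} and {S3,S12}.
On input 1, block {S1,S4,S5,S8,S9,S10,S11,S13} splits into {S1,S4,S8,S9,S10,S13} and {S5,S11}.
Split {S1,S4,S8,S9,S10,S13} by δ(·,1) → {S1,S4,S9} and {S8,S10,S13}.
Refine {S8,S10,S13} on symbol 1: members go to different blocks, giving {S8,S10} and {S13}.
Stable partition: {S0,S2} | {S1,S4,S9} | {S3,S12} | {S5,S11} | {S8,S10} | {S13} — 6 equivalence classes.
The equivalence class containing S1 is {S1,S4,S9}, of size 3.

3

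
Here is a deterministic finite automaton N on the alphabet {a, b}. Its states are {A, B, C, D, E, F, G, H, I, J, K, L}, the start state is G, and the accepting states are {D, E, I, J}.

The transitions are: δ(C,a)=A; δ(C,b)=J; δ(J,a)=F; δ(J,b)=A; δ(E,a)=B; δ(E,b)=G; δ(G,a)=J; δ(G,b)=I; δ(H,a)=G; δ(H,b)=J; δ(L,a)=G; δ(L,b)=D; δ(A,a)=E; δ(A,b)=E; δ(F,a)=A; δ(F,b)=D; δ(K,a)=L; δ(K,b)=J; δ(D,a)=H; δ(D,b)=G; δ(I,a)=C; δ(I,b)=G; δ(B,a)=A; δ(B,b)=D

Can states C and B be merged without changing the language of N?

Yes

States {K,L} cannot be reached from the start state, so discard them.
P0 = {D,E,I,J} | {A,B,C,F,G,H}.
Refine {A,B,C,F,G,H} on symbol a: members go to different blocks, giving {B,C,F,H} and {A,G}.
The partition is now stable with 3 blocks: {D,E,I,J} | {B,C,F,H} | {A,G}.
C and B lie in the same block of the stable partition, so they are equivalent — no string distinguishes them.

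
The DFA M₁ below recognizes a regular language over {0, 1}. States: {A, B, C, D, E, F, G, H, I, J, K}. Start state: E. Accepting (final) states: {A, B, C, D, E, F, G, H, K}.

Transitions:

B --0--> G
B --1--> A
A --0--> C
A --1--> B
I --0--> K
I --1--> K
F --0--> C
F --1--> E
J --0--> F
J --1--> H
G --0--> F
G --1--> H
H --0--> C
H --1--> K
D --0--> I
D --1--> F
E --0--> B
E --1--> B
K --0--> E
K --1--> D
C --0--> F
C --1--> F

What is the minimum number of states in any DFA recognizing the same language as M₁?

First remove the unreachable states {J}; 10 states remain.
Initial partition by acceptance: {A,B,C,D,E,F,G,H,K} | {I}.
On input 0, block {A,B,C,D,E,F,G,H,K} splits into {A,B,C,E,F,G,H,K} and {D}.
On input 1, block {A,B,C,E,F,G,H,K} splits into {A,B,C,E,F,G,H} and {K}.
On input 1, block {A,B,C,E,F,G,H} splits into {A,B,C,E,F,G} and {H}.
Split {A,B,C,E,F,G} by δ(·,1) → {A,B,C,E,F} and {G}.
Split {A,B,C,E,F} by δ(·,0) → {A,C,E,F} and {B}.
On input 0, block {A,C,E,F} splits into {A,C,F} and {E}.
Refine {A,C,F} on symbol 1: members go to different blocks, giving {A} and {C} and {F}.
No further refinement is possible. Final partition (10 blocks): {A} | {I} | {D} | {K} | {H} | {G} | {B} | {E} | {C} | {F}.

10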